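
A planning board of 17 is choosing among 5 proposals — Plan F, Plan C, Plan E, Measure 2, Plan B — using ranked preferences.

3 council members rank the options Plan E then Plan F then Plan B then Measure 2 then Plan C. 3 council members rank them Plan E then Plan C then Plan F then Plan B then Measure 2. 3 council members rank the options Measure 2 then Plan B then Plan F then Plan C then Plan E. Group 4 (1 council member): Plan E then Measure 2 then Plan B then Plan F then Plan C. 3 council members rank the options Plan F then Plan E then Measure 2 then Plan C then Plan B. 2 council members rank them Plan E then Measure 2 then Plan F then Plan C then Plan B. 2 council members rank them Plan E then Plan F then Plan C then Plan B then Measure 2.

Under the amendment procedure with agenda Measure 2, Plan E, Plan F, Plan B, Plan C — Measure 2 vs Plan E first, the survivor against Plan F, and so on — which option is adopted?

Plan E

Round 1: Measure 2 vs Plan E — 3–14, Plan E advances.
Round 2: Plan E vs Plan F — 11–6, Plan E advances.
Round 3: Plan E vs Plan B — 14–3, Plan E advances.
Round 4: Plan E vs Plan C — 14–3, Plan E advances.
The agenda winner is Plan E.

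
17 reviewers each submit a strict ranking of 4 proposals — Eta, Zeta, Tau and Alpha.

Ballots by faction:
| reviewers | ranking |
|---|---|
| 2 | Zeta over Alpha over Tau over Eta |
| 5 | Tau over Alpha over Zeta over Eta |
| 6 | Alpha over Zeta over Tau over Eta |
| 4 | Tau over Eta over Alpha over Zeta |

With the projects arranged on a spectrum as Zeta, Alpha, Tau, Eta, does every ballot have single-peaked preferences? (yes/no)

yes

Axis positions: Zeta=1, Alpha=2, Tau=3, Eta=4.
Faction 1 (peak Zeta at position 1): ranking walks positions 1-2-3-4, expanding outward from the peak — single-peaked.
Faction 2 (peak Tau at position 3): ranking walks positions 3-2-1-4, expanding outward from the peak — single-peaked.
Faction 3 (peak Alpha at position 2): ranking walks positions 2-1-3-4, expanding outward from the peak — single-peaked.
Faction 4 (peak Tau at position 3): ranking walks positions 3-4-2-1, expanding outward from the peak — single-peaked.
Every ranking is single-peaked on this axis.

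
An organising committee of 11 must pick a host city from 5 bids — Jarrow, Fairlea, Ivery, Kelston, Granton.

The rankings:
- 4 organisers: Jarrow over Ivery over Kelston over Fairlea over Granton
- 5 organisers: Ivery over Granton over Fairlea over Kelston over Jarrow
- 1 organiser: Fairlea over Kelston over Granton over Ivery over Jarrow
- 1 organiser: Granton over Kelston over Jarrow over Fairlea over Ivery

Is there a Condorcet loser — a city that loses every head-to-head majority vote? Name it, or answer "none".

Head-to-head results (11 organisers):
Jarrow vs Fairlea: 5 to 6, Fairlea.
Jarrow vs Ivery: Jarrow preferred on 4+1 = 5 ballots; Ivery wins 6–5.
Jarrow vs Kelston: Kelston wins 7–4.
Jarrow vs Granton: Granton wins 7–4.
Fairlea vs Ivery: Fairlea preferred on 1+1 = 2 ballots; Ivery wins 9–2.
Fairlea vs Kelston: Fairlea wins 6–5.
Fairlea vs Granton: Granton wins 6–5.
Ivery vs Kelston: Ivery wins 9–2.
Ivery vs Granton: Ivery wins 9–2.
Kelston–Granton: Granton 6–5.
Jarrow loses to every other city — it is the Condorcet loser.

Jarrow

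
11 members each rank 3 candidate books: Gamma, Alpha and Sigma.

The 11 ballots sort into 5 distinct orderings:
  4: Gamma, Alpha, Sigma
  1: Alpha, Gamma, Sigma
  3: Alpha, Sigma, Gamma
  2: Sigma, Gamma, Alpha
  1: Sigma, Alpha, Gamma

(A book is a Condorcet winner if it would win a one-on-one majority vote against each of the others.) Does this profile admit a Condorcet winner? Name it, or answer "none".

Check each pair by majority over 11 ballots:
Gamma vs Alpha: 4+2 = 6 for Gamma, 5 for Alpha — Gamma by 6–5.
Gamma vs Sigma: 5 to 6, Sigma.
Alpha vs Sigma: Alpha is ranked higher on 4+1+3 = 8 ballots, Sigma on 3. Alpha wins 8–3.
Each book drops at least one matchup (Gamma loses to Sigma; Alpha loses to Gamma; Sigma loses to Alpha); the cycle Gamma beats Alpha beats Sigma beats Gamma rules out a Condorcet winner.

none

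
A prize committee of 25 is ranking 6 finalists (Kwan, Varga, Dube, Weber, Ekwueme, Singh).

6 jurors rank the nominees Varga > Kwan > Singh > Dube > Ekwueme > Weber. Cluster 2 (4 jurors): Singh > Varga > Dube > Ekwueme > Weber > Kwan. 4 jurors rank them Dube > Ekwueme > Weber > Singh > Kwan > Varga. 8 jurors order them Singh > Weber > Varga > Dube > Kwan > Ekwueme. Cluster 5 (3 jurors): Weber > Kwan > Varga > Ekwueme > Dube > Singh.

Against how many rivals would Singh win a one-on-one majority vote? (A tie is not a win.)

Singh against each rival (25 jurors):
Singh vs Kwan: Singh preferred on 4+4+8 = 16 ballots; Singh wins 16–9.
Singh vs Varga: Singh, 16–9.
Singh vs Dube: Singh wins 18–7.
Singh–Weber: Singh 18–7.
Singh vs Ekwueme: Singh, 18–7.
Singh beats Kwan, Varga, Dube, Weber, Ekwueme — 5 pairwise wins.

5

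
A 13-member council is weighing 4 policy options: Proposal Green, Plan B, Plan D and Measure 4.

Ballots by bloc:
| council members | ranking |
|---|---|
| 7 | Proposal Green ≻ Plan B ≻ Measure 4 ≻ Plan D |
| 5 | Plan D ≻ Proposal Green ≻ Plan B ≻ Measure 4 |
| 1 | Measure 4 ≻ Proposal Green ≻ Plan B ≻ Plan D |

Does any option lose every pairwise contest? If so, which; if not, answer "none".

Plan D

Pairwise majorities:
Proposal Green vs Plan B: 7+5+1 = 13 for Proposal Green, 0 for Plan B — Proposal Green by 13–0.
Proposal Green vs Plan D: Proposal Green wins 8–5.
Proposal Green vs Measure 4: Proposal Green preferred on 7+5 = 12 ballots; Proposal Green wins 12–1.
Plan B vs Plan D: Plan B wins 8–5.
Plan B vs Measure 4: 12 to 1, Plan B.
Plan D vs Measure 4: Plan D preferred on 5 ballots; Measure 4 wins 8–5.
Plan D is beaten in every head-to-head and is the Condorcet loser.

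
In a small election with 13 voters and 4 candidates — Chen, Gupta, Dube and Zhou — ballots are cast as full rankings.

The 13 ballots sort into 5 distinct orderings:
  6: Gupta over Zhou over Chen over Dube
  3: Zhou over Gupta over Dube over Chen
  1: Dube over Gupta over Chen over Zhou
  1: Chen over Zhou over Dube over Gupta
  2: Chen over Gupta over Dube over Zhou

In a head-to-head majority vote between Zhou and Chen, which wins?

Zhou

Ballots ranking Zhou above Chen: 6 + 3 = 9.
Ballots ranking Chen above Zhou: 13 − 9 = 4.
Zhou wins the head-to-head 9–4.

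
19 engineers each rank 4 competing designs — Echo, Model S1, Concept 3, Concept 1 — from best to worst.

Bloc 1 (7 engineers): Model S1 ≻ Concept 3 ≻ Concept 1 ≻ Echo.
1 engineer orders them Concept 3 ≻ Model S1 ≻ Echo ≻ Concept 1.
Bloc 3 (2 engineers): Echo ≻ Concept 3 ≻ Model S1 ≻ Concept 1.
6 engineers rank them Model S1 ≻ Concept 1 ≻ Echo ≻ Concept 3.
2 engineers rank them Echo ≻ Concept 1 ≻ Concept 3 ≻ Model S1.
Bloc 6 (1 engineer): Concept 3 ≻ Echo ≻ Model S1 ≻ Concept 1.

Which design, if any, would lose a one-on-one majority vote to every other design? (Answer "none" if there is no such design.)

none

Pairwise majorities:
Echo vs Model S1: Model S1, 14–5.
Echo vs Concept 3: Echo preferred on 2+6+2 = 10 ballots; Echo wins 10–9.
Echo vs Concept 1: Concept 1, 13–6.
Model S1–Concept 3: Model S1 13–6.
Model S1–Concept 1: Model S1 17–2.
Concept 3 vs Concept 1: 7+1+2+1 = 11 for Concept 3, 8 for Concept 1 — Concept 3 by 11–8.
Every design wins at least one matchup (Echo beats Concept 3; Model S1 beats Echo; Concept 3 beats Concept 1; Concept 1 beats Echo), so there is no Condorcet loser.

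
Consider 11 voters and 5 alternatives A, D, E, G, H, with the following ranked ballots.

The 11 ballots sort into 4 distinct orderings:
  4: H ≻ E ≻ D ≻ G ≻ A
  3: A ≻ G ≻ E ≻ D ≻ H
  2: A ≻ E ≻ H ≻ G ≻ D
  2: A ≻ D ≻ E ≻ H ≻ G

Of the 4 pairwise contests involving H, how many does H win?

2

H against each rival (11 voters):
H vs A: H preferred on 4 ballots; A wins 7–4.
H–D: H 6–5.
H vs E: H preferred on 4 ballots; E wins 7–4.
H vs G: H wins 8–3.
H beats D, G; loses to A, E — 2 pairwise wins.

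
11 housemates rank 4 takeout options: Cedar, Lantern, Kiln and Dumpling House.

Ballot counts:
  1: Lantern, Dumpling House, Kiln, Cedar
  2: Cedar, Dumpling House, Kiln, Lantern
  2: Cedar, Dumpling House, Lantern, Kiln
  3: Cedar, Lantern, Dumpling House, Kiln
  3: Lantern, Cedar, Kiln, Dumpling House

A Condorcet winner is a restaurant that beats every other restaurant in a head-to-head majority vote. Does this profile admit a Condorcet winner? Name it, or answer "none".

Cedar

Pairwise majorities:
Cedar vs Lantern: Cedar is ranked higher on 2+2+3 = 7 ballots, Lantern on 4. Cedar wins 7–4.
Cedar vs Kiln: 2+2+3+3 = 10 for Cedar, 1 for Kiln — Cedar by 10–1.
Cedar vs Dumpling House: 10 to 1, Cedar.
Lantern vs Kiln: 9 to 2, Lantern.
Lantern vs Dumpling House: 7 to 4, Lantern.
Kiln vs Dumpling House: Kiln is ranked higher on 3 ballots, Dumpling House on 8. Dumpling House wins 8–3.
Cedar defeats every rival head-to-head and is the Condorcet winner.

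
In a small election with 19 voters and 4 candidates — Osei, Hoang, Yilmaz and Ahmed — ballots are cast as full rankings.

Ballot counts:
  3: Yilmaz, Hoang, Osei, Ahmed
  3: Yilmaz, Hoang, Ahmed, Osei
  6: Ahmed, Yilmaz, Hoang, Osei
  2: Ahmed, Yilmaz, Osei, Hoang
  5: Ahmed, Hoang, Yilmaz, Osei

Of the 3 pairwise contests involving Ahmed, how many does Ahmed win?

Ahmed against each rival (19 voters):
Ahmed vs Osei: Ahmed, 16–3.
Ahmed vs Hoang: Ahmed preferred on 6+2+5 = 13 ballots; Ahmed wins 13–6.
Ahmed vs Yilmaz: Ahmed, 13–6.
Ahmed beats Osei, Hoang, Yilmaz — 3 pairwise wins.

3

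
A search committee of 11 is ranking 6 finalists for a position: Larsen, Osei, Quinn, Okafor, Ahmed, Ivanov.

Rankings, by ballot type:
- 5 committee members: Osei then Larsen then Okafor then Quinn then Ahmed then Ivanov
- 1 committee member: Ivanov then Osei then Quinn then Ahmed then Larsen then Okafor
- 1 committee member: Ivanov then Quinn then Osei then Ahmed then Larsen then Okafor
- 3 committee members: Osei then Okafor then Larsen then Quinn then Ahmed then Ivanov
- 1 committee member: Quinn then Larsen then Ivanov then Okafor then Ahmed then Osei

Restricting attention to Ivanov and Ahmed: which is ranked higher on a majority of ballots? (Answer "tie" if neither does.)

Ahmed

Ballots ranking Ivanov above Ahmed: 1 + 1 + 1 = 3.
Ballots ranking Ahmed above Ivanov: 11 − 3 = 8.
Ahmed wins the head-to-head 8–3.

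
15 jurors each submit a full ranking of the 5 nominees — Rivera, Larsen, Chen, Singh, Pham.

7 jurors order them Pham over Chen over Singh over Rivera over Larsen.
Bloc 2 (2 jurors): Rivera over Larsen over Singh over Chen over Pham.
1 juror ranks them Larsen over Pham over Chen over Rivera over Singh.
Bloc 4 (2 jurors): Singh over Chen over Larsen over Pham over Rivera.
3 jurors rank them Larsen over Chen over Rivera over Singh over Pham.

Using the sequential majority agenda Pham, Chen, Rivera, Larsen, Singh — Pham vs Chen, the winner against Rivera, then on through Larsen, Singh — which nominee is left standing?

Singh

Round 1: Pham vs Chen — 8–7, Pham advances.
Round 2: Pham vs Rivera — 10–5, Pham advances.
Round 3: Pham vs Larsen — 7–8, Larsen advances.
Round 4: Larsen vs Singh — 6–9, Singh advances.
Singh survives the agenda.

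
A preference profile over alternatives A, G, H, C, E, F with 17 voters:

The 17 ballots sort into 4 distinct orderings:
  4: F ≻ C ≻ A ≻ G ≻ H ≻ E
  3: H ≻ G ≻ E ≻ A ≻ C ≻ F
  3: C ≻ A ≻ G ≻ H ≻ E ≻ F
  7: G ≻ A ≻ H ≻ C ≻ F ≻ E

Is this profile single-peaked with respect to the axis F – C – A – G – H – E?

yes

Axis positions: F=1, C=2, A=3, G=4, H=5, E=6.
Type 1 (peak F at position 1): ranking walks positions 1-2-3-4-5-6, expanding outward from the peak — single-peaked.
Type 2 (peak H at position 5): ranking walks positions 5-4-6-3-2-1, expanding outward from the peak — single-peaked.
Type 3 (peak C at position 2): ranking walks positions 2-3-4-5-6-1, expanding outward from the peak — single-peaked.
Type 4 (peak G at position 4): ranking walks positions 4-3-5-2-1-6, expanding outward from the peak — single-peaked.
Every ranking is single-peaked on this axis.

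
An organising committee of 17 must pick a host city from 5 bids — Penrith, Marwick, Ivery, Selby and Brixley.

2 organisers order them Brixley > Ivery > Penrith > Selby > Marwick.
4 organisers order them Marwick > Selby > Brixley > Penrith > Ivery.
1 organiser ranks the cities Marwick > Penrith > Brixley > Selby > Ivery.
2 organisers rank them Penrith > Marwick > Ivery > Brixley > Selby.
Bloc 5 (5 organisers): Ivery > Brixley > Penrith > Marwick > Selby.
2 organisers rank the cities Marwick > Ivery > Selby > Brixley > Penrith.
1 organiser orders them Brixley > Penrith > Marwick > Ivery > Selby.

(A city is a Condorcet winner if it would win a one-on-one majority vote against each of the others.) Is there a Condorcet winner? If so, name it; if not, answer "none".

none

Check each pair by majority over 17 ballots:
Penrith vs Marwick: Penrith is ranked higher on 2+2+5+1 = 10 ballots, Marwick on 7. Penrith wins 10–7.
Penrith vs Ivery: 8 to 9, Ivery.
Penrith vs Selby: 2+1+2+5+1 = 11 for Penrith, 6 for Selby — Penrith by 11–6.
Penrith vs Brixley: Penrith preferred on 1+2 = 3 ballots; Brixley wins 14–3.
Marwick vs Ivery: 10 to 7, Marwick.
Marwick vs Selby: 4+1+2+5+2+1 = 15 for Marwick, 2 for Selby — Marwick by 15–2.
Marwick vs Brixley: Marwick is ranked higher on 4+1+2+2 = 9 ballots, Brixley on 8. Marwick wins 9–8.
Ivery vs Selby: 2+2+5+2+1 = 12 for Ivery, 5 for Selby — Ivery by 12–5.
Ivery vs Brixley: Ivery is ranked higher on 2+5+2 = 9 ballots, Brixley on 8. Ivery wins 9–8.
Selby vs Brixley: Selby is ranked higher on 4+2 = 6 ballots, Brixley on 11. Brixley wins 11–6.
Each city drops at least one matchup (Penrith loses to Ivery; Marwick loses to Penrith; Ivery loses to Marwick; Selby loses to Penrith; Brixley loses to Marwick); the cycle Penrith → Marwick → Ivery → Penrith rules out a Condorcet winner.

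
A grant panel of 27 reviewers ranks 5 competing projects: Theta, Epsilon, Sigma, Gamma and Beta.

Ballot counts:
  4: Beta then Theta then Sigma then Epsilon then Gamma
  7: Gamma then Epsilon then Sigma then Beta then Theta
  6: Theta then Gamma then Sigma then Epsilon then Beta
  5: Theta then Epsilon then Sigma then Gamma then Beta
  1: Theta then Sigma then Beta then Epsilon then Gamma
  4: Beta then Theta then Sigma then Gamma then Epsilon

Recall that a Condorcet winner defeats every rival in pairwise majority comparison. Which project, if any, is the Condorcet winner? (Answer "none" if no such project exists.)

Head-to-head results (27 reviewers):
Theta vs Epsilon: Theta is ranked higher on 4+6+5+1+4 = 20 ballots, Epsilon on 7. Theta wins 20–7.
Theta vs Sigma: 4+6+5+1+4 = 20 for Theta, 7 for Sigma — Theta by 20–7.
Theta vs Gamma: Theta is ranked higher on 4+6+5+1+4 = 20 ballots, Gamma on 7. Theta wins 20–7.
Theta vs Beta: Theta is ranked higher on 6+5+1 = 12 ballots, Beta on 15. Beta wins 15–12.
Epsilon vs Sigma: Epsilon is ranked higher on 7+5 = 12 ballots, Sigma on 15. Sigma wins 15–12.
Epsilon vs Gamma: 10 to 17, Gamma.
Epsilon vs Beta: 18 to 9, Epsilon.
Sigma vs Gamma: Sigma is ranked higher on 4+5+1+4 = 14 ballots, Gamma on 13. Sigma wins 14–13.
Sigma vs Beta: 7+6+5+1 = 19 for Sigma, 8 for Beta — Sigma by 19–8.
Gamma vs Beta: 7+6+5 = 18 for Gamma, 9 for Beta — Gamma by 18–9.
No project is unbeaten: Theta loses to Beta; Epsilon loses to Theta; Sigma loses to Theta; Gamma loses to Theta; Beta loses to Epsilon. In particular Theta > Epsilon > Beta > Theta is a majority cycle — no Condorcet winner exists.

none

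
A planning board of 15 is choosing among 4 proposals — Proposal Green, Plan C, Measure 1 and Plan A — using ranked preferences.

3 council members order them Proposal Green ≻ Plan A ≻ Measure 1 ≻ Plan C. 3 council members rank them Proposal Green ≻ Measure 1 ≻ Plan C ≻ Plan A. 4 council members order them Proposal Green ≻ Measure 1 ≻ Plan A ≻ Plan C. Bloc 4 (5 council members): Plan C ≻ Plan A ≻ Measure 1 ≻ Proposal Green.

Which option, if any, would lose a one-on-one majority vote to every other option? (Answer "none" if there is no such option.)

none

Pairwise majorities:
Proposal Green vs Plan C: Proposal Green wins 10–5.
Proposal Green vs Measure 1: Proposal Green, 10–5.
Proposal Green vs Plan A: 3+3+4 = 10 for Proposal Green, 5 for Plan A — Proposal Green by 10–5.
Plan C vs Measure 1: 5 for Plan C, 10 for Measure 1 — Measure 1 by 10–5.
Plan C vs Plan A: Plan C wins 8–7.
Measure 1 vs Plan A: Measure 1 is ranked higher on 3+4 = 7 ballots, Plan A on 8. Plan A wins 8–7.
No option is winless: Proposal Green beats Plan C; Plan C beats Plan A; Measure 1 beats Plan C; Plan A beats Measure 1. There is no Condorcet loser.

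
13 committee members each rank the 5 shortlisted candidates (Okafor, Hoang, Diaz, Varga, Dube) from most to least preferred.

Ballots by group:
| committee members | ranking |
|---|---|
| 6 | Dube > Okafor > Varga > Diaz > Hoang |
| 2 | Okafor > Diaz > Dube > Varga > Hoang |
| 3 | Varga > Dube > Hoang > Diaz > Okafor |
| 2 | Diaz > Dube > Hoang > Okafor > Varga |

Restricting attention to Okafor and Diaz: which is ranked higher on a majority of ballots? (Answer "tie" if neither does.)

Ballots ranking Okafor above Diaz: 6 + 2 = 8.
Ballots ranking Diaz above Okafor: 13 − 8 = 5.
Okafor wins the head-to-head 8–5.

Okafor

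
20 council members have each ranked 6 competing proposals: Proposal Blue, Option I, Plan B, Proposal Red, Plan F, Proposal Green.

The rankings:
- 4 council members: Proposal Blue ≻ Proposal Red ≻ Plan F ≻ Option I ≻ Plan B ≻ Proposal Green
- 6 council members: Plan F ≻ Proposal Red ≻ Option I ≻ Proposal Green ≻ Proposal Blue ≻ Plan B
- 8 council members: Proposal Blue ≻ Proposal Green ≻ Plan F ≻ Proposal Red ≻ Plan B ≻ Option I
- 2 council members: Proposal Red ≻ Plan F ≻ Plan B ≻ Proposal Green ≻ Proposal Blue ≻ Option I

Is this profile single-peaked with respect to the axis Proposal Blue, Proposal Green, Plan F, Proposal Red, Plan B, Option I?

no

Axis positions: Proposal Blue=1, Proposal Green=2, Plan F=3, Proposal Red=4, Plan B=5, Option I=6.
Bloc 1: ranking walks positions 1-4-3-6-5-2; Proposal Red is ranked above Proposal Green even though Proposal Green lies between Proposal Red and the peak Proposal Blue on the axis — preferences dip and rise again. Not single-peaked.
Bloc 2: ranking walks positions 3-4-6-2-1-5; Option I is ranked above Plan B even though Plan B lies between Option I and the peak Plan F on the axis — preferences dip and rise again. Not single-peaked.
Bloc 3 (peak Proposal Blue at position 1): ranking walks positions 1-2-3-4-5-6, expanding outward from the peak — single-peaked.
Bloc 4 (peak Proposal Red at position 4): ranking walks positions 4-3-5-2-1-6, expanding outward from the peak — single-peaked.
Bloc 1 violates single-peakedness, so the profile is not single-peaked on this axis.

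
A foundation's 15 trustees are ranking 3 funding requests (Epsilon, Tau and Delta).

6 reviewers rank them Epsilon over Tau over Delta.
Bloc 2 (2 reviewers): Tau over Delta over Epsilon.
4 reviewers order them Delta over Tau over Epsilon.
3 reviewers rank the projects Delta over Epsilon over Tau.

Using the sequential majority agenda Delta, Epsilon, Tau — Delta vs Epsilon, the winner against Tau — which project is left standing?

Tau

Round 1: Delta vs Epsilon — 9–6, Delta advances.
Round 2: Delta vs Tau — 7–8, Tau advances.
Tau survives the agenda.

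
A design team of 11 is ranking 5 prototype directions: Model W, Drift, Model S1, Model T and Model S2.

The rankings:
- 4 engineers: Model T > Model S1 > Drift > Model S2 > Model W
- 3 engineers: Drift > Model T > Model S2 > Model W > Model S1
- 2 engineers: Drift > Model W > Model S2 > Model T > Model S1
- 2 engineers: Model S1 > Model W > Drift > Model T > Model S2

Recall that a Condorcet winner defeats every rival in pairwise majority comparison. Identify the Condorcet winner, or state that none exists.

none

Head-to-head results (11 engineers):
Model W vs Drift: Drift wins 9–2.
Model W vs Model S1: Model S1, 6–5.
Model W vs Model T: Model T wins 7–4.
Model W–Model S2: Model S2 7–4.
Drift vs Model S1: Model S1, 6–5.
Drift vs Model T: Drift, 7–4.
Drift vs Model S2: Drift wins 11–0.
Model S1 vs Model T: Model T, 9–2.
Model S1 vs Model S2: Model S1 wins 6–5.
Model T vs Model S2: Model T wins 9–2.
Every design loses at least once (Model W loses to Drift; Drift loses to Model S1; Model S1 loses to Model T; Model T loses to Drift; Model S2 loses to Drift). The majority relation contains the cycle Drift beats Model T beats Model S1 beats Drift, so there is no Condorcet winner.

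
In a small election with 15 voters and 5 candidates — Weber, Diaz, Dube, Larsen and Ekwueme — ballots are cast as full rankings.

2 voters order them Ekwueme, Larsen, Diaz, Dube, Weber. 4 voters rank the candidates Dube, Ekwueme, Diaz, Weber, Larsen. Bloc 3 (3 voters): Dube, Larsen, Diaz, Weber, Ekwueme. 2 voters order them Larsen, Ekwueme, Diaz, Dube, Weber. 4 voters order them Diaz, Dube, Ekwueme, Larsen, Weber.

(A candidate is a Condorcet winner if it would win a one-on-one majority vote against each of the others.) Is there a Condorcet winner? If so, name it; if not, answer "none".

Pairwise majorities:
Weber vs Diaz: Weber is ranked higher on 0 ballots, Diaz on 15. Diaz wins 15–0.
Weber vs Dube: Weber preferred on 0 ballots; Dube wins 15–0.
Weber vs Larsen: 4 to 11, Larsen.
Weber vs Ekwueme: Weber is ranked higher on 3 ballots, Ekwueme on 12. Ekwueme wins 12–3.
Diaz vs Dube: Diaz is ranked higher on 2+2+4 = 8 ballots, Dube on 7. Diaz wins 8–7.
Diaz vs Larsen: 8 to 7, Diaz.
Diaz vs Ekwueme: Diaz preferred on 3+4 = 7 ballots; Ekwueme wins 8–7.
Dube vs Larsen: 11 to 4, Dube.
Dube vs Ekwueme: 11 to 4, Dube.
Larsen vs Ekwueme: 3+2 = 5 for Larsen, 10 for Ekwueme — Ekwueme by 10–5.
Each candidate drops at least one matchup (Weber loses to Diaz; Diaz loses to Ekwueme; Dube loses to Diaz; Larsen loses to Diaz; Ekwueme loses to Dube); the cycle Diaz beats Dube beats Ekwueme beats Diaz rules out a Condorcet winner.

none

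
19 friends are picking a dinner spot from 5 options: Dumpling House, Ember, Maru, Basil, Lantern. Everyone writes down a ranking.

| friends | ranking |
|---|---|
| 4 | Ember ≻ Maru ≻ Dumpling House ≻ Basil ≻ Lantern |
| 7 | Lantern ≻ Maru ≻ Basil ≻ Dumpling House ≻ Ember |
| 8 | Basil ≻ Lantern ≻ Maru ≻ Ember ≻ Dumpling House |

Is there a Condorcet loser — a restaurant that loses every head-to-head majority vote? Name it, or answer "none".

Head-to-head results (19 friends):
Dumpling House–Ember: Ember 12–7.
Dumpling House vs Maru: 0 for Dumpling House, 19 for Maru — Maru by 19–0.
Dumpling House vs Basil: 4 to 15, Basil.
Dumpling House vs Lantern: Lantern wins 15–4.
Ember vs Maru: Ember is ranked higher on 4 ballots, Maru on 15. Maru wins 15–4.
Ember vs Basil: 4 to 15, Basil.
Ember vs Lantern: Lantern wins 15–4.
Maru vs Basil: Maru wins 11–8.
Maru vs Lantern: 4 to 15, Lantern.
Basil vs Lantern: Basil, 12–7.
Dumpling House is beaten in every head-to-head and is the Condorcet loser.

Dumpling House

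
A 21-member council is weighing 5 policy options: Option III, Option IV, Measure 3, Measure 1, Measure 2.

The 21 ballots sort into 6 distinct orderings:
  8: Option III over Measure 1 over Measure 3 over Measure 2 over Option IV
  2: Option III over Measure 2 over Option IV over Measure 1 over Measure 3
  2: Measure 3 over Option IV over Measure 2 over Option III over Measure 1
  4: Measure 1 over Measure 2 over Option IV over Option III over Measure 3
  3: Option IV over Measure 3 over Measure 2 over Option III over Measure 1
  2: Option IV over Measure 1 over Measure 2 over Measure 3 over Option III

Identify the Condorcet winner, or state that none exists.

Check each pair by majority over 21 ballots:
Option III vs Option IV: 10 to 11, Option IV.
Option III vs Measure 3: Option III, 14–7.
Option III vs Measure 1: Option III wins 15–6.
Option III vs Measure 2: Measure 2 wins 11–10.
Option IV vs Measure 3: Option IV, 11–10.
Option IV vs Measure 1: 9 to 12, Measure 1.
Option IV vs Measure 2: Option IV preferred on 2+3+2 = 7 ballots; Measure 2 wins 14–7.
Measure 3–Measure 1: Measure 1 16–5.
Measure 3 vs Measure 2: 13 to 8, Measure 3.
Measure 1 vs Measure 2: Measure 1, 14–7.
No option is unbeaten: Option III loses to Option IV; Option IV loses to Measure 1; Measure 3 loses to Option III; Measure 1 loses to Option III; Measure 2 loses to Measure 3. In particular Option III > Measure 3 > Measure 2 > Option III is a majority cycle — no Condorcet winner exists.

none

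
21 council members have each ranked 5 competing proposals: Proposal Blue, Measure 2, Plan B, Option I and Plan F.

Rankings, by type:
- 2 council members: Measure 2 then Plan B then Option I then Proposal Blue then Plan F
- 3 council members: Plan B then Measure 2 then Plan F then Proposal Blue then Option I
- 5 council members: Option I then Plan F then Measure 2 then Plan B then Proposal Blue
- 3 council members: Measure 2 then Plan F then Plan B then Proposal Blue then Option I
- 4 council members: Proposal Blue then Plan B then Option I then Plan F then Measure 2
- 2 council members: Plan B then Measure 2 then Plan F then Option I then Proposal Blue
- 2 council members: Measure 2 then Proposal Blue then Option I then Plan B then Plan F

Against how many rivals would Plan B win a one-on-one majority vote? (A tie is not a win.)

3

Plan B against each rival (21 council members):
Plan B vs Proposal Blue: 15 to 6, Plan B.
Plan B vs Measure 2: 9 to 12, Measure 2.
Plan B vs Option I: Plan B is ranked higher on 2+3+3+4+2 = 14 ballots, Option I on 7. Plan B wins 14–7.
Plan B vs Plan F: 2+3+4+2+2 = 13 for Plan B, 8 for Plan F — Plan B by 13–8.
Plan B beats Proposal Blue, Option I, Plan F; loses to Measure 2 — 3 pairwise wins.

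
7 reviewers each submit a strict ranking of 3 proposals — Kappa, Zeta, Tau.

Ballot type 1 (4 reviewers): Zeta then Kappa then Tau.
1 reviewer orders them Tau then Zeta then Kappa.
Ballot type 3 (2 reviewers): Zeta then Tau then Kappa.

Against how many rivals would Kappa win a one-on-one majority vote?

Kappa against each rival (7 reviewers):
Kappa–Zeta: Zeta 7–0.
Kappa vs Tau: Kappa, 4–3.
Kappa beats Tau; loses to Zeta — 1 pairwise win.

1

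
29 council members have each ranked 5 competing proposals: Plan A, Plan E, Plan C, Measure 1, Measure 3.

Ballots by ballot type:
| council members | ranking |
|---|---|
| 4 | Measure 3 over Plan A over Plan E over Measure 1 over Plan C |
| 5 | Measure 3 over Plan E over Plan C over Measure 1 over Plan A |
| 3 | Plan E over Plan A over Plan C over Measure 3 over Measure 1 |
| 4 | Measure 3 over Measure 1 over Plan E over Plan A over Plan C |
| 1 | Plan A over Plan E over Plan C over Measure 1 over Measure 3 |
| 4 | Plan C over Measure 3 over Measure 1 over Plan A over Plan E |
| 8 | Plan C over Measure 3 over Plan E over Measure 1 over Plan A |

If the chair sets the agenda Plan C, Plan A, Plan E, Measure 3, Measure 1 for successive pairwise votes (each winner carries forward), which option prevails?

Round 1: Plan C vs Plan A — 17–12, Plan C advances.
Round 2: Plan C vs Plan E — 12–17, Plan E advances.
Round 3: Plan E vs Measure 3 — 4–25, Measure 3 advances.
Round 4: Measure 3 vs Measure 1 — 28–1, Measure 3 advances.
The agenda winner is Measure 3.

Measure 3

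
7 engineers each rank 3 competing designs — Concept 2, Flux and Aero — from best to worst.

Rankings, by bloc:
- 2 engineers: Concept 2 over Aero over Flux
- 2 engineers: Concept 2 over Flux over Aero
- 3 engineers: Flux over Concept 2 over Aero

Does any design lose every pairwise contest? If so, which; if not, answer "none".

Head-to-head results (7 engineers):
Concept 2 vs Flux: Concept 2 preferred on 2+2 = 4 ballots; Concept 2 wins 4–3.
Concept 2 vs Aero: Concept 2 wins 7–0.
Flux vs Aero: Flux, 5–2.
Only Aero has no wins; Aero is the Condorcet loser.

Aero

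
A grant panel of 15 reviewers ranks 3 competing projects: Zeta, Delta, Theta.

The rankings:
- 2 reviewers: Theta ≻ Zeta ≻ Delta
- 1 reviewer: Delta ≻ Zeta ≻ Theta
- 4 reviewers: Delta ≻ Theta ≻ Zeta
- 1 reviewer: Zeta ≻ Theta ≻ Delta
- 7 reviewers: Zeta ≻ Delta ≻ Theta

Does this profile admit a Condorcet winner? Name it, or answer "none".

Check each pair by majority over 15 ballots:
Zeta vs Delta: 2+1+7 = 10 for Zeta, 5 for Delta — Zeta by 10–5.
Zeta vs Theta: Zeta preferred on 1+1+7 = 9 ballots; Zeta wins 9–6.
Delta vs Theta: Delta wins 12–3.
Zeta defeats every rival head-to-head and is the Condorcet winner.

Zeta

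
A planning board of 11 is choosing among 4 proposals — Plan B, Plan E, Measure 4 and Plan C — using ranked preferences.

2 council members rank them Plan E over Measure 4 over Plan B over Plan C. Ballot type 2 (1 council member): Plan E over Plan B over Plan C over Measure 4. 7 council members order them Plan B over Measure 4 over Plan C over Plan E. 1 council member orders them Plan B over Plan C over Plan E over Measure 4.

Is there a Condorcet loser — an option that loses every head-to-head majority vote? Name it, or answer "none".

Plan E

Pairwise majorities:
Plan B vs Plan E: Plan B preferred on 7+1 = 8 ballots; Plan B wins 8–3.
Plan B vs Measure 4: Plan B preferred on 1+7+1 = 9 ballots; Plan B wins 9–2.
Plan B vs Plan C: Plan B wins 11–0.
Plan E vs Measure 4: Measure 4 wins 7–4.
Plan E–Plan C: Plan C 8–3.
Measure 4 vs Plan C: Measure 4 preferred on 2+7 = 9 ballots; Measure 4 wins 9–2.
Plan E is beaten in every head-to-head and is the Condorcet loser.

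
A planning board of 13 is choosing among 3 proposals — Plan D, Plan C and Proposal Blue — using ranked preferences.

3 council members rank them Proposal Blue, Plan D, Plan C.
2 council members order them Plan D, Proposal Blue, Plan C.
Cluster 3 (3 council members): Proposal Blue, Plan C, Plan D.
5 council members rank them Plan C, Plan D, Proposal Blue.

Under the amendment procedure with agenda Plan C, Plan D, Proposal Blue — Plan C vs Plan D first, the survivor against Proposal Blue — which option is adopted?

Proposal Blue

Round 1: Plan C vs Plan D — 8–5, Plan C advances.
Round 2: Plan C vs Proposal Blue — 5–8, Proposal Blue advances.
The agenda winner is Proposal Blue.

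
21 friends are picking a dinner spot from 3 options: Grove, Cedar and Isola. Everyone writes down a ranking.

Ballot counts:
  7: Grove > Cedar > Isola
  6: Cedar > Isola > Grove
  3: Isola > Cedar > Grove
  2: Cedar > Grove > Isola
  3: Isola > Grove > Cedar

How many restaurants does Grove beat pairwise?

0

Grove against each rival (21 friends):
Grove vs Cedar: Cedar, 11–10.
Grove–Isola: Isola 12–9.
Grove beats no one; loses to Cedar, Isola — 0 pairwise wins.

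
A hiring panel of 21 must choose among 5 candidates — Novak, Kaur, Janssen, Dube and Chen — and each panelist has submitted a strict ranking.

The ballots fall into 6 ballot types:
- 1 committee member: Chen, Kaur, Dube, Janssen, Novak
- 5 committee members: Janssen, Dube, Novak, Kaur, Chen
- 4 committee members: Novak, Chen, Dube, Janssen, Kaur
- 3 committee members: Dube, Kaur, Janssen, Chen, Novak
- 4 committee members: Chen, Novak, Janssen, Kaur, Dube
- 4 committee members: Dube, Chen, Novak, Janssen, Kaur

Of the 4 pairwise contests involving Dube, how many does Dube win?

Dube against each rival (21 committee members):
Dube–Novak: Dube 13–8.
Dube vs Kaur: Dube preferred on 5+4+3+4 = 16 ballots; Dube wins 16–5.
Dube–Janssen: Dube 12–9.
Dube vs Chen: Dube wins 12–9.
Dube beats Novak, Kaur, Janssen, Chen — 4 pairwise wins.

4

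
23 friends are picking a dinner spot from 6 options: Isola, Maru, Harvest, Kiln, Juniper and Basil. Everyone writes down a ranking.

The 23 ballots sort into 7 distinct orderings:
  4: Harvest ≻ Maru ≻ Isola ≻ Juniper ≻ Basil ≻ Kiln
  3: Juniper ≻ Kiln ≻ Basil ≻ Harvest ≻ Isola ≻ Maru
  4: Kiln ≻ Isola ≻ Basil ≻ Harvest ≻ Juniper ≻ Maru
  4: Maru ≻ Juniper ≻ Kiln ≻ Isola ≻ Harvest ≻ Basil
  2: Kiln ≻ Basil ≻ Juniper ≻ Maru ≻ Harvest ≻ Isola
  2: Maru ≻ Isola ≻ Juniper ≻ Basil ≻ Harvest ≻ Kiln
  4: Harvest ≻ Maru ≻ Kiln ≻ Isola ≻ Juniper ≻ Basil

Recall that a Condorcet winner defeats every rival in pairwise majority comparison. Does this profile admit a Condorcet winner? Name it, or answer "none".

Check each pair by majority over 23 ballots:
Isola vs Maru: 7 to 16, Maru.
Isola–Harvest: Harvest 13–10.
Isola vs Kiln: 6 to 17, Kiln.
Isola–Juniper: Isola 14–9.
Isola vs Basil: Isola, 18–5.
Maru vs Harvest: Maru preferred on 4+2+2 = 8 ballots; Harvest wins 15–8.
Maru vs Kiln: Maru is ranked higher on 4+4+2+4 = 14 ballots, Kiln on 9. Maru wins 14–9.
Maru vs Juniper: Maru wins 14–9.
Maru vs Basil: 14 to 9, Maru.
Harvest vs Kiln: Kiln, 13–10.
Harvest vs Juniper: Harvest, 12–11.
Harvest vs Basil: Harvest, 12–11.
Kiln vs Juniper: Juniper, 13–10.
Kiln vs Basil: Kiln wins 17–6.
Juniper vs Basil: Juniper, 17–6.
No restaurant is unbeaten: Isola loses to Maru; Maru loses to Harvest; Harvest loses to Kiln; Kiln loses to Maru; Juniper loses to Isola; Basil loses to Isola. In particular Isola beats Juniper beats Kiln beats Isola is a majority cycle — no Condorcet winner exists.

none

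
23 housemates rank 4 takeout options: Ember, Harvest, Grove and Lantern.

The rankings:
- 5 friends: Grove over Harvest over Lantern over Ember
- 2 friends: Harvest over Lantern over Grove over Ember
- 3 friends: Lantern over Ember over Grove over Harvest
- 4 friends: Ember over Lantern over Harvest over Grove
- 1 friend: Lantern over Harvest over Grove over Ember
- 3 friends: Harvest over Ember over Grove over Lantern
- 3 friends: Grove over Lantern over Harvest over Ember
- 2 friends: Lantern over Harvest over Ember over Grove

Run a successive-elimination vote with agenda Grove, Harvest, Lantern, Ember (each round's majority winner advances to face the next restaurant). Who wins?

Round 1: Grove vs Harvest — 11–12, Harvest advances.
Round 2: Harvest vs Lantern — 10–13, Lantern advances.
Round 3: Lantern vs Ember — 16–7, Lantern advances.
Lantern survives the agenda.

Lantern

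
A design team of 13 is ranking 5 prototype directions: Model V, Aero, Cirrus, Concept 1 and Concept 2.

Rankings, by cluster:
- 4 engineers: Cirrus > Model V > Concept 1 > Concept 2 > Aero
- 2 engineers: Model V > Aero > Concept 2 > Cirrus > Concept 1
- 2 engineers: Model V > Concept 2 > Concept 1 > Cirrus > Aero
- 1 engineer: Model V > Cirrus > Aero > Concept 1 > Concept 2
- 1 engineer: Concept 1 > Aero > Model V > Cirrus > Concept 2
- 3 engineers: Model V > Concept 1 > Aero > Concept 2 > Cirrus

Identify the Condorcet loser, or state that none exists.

Head-to-head results (13 engineers):
Model V–Aero: Model V 12–1.
Model V vs Cirrus: 2+2+1+1+3 = 9 for Model V, 4 for Cirrus — Model V by 9–4.
Model V vs Concept 1: Model V preferred on 4+2+2+1+3 = 12 ballots; Model V wins 12–1.
Model V vs Concept 2: Model V wins 13–0.
Aero vs Cirrus: 6 to 7, Cirrus.
Aero vs Concept 1: Concept 1, 10–3.
Aero vs Concept 2: Aero wins 7–6.
Cirrus–Concept 1: Cirrus 7–6.
Cirrus vs Concept 2: Cirrus is ranked higher on 4+1+1 = 6 ballots, Concept 2 on 7. Concept 2 wins 7–6.
Concept 1 vs Concept 2: Concept 1, 9–4.
No design is winless: Model V beats Aero; Aero beats Concept 2; Cirrus beats Aero; Concept 1 beats Aero; Concept 2 beats Cirrus. There is no Condorcet loser.

none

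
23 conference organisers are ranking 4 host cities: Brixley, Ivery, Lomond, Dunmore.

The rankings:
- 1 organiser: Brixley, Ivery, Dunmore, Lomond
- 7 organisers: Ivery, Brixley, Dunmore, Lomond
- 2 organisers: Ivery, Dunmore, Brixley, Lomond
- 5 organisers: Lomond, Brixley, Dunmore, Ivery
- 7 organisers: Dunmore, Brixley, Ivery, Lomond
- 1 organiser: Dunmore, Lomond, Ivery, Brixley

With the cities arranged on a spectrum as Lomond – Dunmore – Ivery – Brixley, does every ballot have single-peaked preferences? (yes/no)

Axis positions: Lomond=1, Dunmore=2, Ivery=3, Brixley=4.
Group 1 (peak Brixley at position 4): ranking walks positions 4-3-2-1, expanding outward from the peak — single-peaked.
Group 2 (peak Ivery at position 3): ranking walks positions 3-4-2-1, expanding outward from the peak — single-peaked.
Group 3 (peak Ivery at position 3): ranking walks positions 3-2-4-1, expanding outward from the peak — single-peaked.
Group 4: ranking walks positions 1-4-2-3; Brixley is ranked above Dunmore even though Dunmore lies between Brixley and the peak Lomond on the axis — preferences dip and rise again. Not single-peaked.
Group 5: ranking walks positions 2-4-3-1; Brixley is ranked above Ivery even though Ivery lies between Brixley and the peak Dunmore on the axis — preferences dip and rise again. Not single-peaked.
Group 6 (peak Dunmore at position 2): ranking walks positions 2-1-3-4, expanding outward from the peak — single-peaked.
Group 4 violates single-peakedness, so the profile is not single-peaked on this axis.

no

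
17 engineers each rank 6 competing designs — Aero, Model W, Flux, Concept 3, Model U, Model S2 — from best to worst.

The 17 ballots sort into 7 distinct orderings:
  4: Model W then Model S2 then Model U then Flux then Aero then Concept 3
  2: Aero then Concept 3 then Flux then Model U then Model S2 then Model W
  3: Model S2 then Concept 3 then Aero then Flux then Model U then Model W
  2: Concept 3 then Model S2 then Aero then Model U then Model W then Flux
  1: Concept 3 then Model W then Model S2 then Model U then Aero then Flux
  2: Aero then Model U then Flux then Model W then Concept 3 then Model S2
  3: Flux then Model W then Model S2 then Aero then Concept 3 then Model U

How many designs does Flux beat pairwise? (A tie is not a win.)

Flux against each rival (17 engineers):
Flux vs Aero: Aero wins 10–7.
Flux vs Model W: 2+3+2+3 = 10 for Flux, 7 for Model W — Flux by 10–7.
Flux–Concept 3: Flux 9–8.
Flux vs Model U: Model U, 9–8.
Flux vs Model S2: Flux preferred on 2+2+3 = 7 ballots; Model S2 wins 10–7.
Flux beats Model W, Concept 3; loses to Aero, Model U, Model S2 — 2 pairwise wins.

2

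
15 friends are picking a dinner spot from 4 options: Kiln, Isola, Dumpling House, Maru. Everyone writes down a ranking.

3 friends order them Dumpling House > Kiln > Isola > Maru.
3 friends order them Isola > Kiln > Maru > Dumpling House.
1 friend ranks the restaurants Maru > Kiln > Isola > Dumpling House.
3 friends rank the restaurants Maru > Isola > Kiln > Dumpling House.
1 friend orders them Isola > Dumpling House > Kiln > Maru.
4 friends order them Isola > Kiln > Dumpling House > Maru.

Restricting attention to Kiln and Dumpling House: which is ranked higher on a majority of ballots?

Ballots ranking Kiln above Dumpling House: 3 + 1 + 3 + 4 = 11.
Ballots ranking Dumpling House above Kiln: 15 − 11 = 4.
Kiln wins the head-to-head 11–4.

Kiln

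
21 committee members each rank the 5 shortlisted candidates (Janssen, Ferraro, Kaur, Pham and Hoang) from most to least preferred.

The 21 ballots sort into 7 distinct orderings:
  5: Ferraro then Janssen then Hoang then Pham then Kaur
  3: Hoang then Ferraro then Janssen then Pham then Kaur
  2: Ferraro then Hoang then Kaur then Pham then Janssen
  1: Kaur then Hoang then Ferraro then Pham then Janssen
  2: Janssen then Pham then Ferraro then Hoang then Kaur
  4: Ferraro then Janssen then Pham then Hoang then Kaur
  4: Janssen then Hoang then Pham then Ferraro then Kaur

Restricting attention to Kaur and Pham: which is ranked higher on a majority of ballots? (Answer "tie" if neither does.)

Ballots ranking Kaur above Pham: 2 + 1 = 3.
Ballots ranking Pham above Kaur: 21 − 3 = 18.
Pham wins the head-to-head 18–3.

Pham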